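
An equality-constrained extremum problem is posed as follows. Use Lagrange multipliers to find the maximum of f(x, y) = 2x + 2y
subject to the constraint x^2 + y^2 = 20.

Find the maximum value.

Set up Lagrange conditions: grad f = lambda * grad g
  2 = 2*lambda*x
  2 = 2*lambda*y
From these: x/y = 2/2, so x = 2t, y = 2t for some t.
Substitute into constraint: (2t)^2 + (2t)^2 = 20
  t^2 * 8 = 20
  t = sqrt(20/8)
Maximum = 2*x + 2*y = (2^2 + 2^2)*t = 8 * sqrt(20/8) = sqrt(160)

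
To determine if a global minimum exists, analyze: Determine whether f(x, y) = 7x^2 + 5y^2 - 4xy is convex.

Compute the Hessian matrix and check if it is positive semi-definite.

f(x,y) = 7x^2 + 5y^2 - 4xy
Hessian H = [[14, -4], [-4, 10]]
trace(H) = 24, det(H) = 124
Eigenvalues: (24 +/- sqrt(80)) / 2 = 16.47, 7.528
Since both eigenvalues > 0, f is convex.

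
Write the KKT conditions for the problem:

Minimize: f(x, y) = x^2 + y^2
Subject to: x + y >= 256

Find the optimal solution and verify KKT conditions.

KKT conditions for min x^2 + y^2 s.t. x + y >= 256:
Stationarity: 2x = mu, 2y = mu
So x = y = mu/2.
Complementary slackness: mu*(x + y - 256) = 0
Primal feasibility: x + y >= 256; dual feasibility: mu >= 0
If mu = 0 then x = y = 0, but 0 + 0 < 256 is infeasible, so the constraint is active.
Constraint active: x + y = 2*(mu/2) = 256 => mu = 256
x = y = 128, f = 32768
Verify: stationarity 2*128 = 256 = mu; primal 128 + 128 = 256 >= 256; dual mu = 256 >= 0; complementary slackness 256*(256 - 256) = 0. All KKT conditions hold.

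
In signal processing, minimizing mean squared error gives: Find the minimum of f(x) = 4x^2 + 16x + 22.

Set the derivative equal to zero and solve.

f(x) = 4x^2 + 16x + 22
f'(x) = 8x + (16) = 0
x = -16/8 = -2
f(-2) = 6
Since f''(x) = 8 > 0, this is a minimum.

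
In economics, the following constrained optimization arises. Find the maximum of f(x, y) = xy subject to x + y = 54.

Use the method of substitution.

Substitute y = 54 - x into f(x,y) = xy:
g(x) = x(54 - x) = 54x - x^2
g'(x) = 54 - 2x = 0  =>  x = 27
y = 54 - 27 = 27
Maximum value = 27 * 27 = 729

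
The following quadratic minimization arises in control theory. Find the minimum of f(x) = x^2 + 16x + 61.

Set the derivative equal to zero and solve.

f(x) = x^2 + 16x + 61
f'(x) = 2x + (16) = 0
x = -16/2 = -8
f(-8) = -3
Since f''(x) = 2 > 0, this is a minimum.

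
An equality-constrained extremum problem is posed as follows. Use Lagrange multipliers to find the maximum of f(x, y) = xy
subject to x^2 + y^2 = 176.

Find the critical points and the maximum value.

Lagrange conditions: y = 2*lambda*x and x = 2*lambda*y
If x = 0 then y = 0, violating the constraint, so x, y != 0.
Dividing: y/x = x/y => x^2 = y^2 => y = x or y = -x
Constraint: 2x^2 = 176 => x^2 = 88 => x = +/-sqrt(88)
Critical points: (sqrt(88), sqrt(88)), (-sqrt(88), -sqrt(88)), (sqrt(88), -sqrt(88)), (-sqrt(88), sqrt(88))
  y = x:  xy = x^2 = 88  at (sqrt(88), sqrt(88)) and (-sqrt(88), -sqrt(88))
  y = -x: xy = -x^2 = -88 at (sqrt(88), -sqrt(88)) and (-sqrt(88), sqrt(88))
Maximum xy = 88 at (sqrt(88), sqrt(88)) and (-sqrt(88), -sqrt(88))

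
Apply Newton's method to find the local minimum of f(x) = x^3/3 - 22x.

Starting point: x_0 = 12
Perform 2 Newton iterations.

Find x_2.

f(x) = x^3/3 - 22x
f'(x) = x^2 - 22, f''(x) = 2x
Newton update: x_{n+1} = x_n - (x_n^2 - 22)/(2*x_n)
Step 1: x_0 = 12, f'=122, f''=24, x_1 = 83/12
Step 2: x_1 = 83/12, f'=3721/144, f''=83/6, x_2 = 10057/1992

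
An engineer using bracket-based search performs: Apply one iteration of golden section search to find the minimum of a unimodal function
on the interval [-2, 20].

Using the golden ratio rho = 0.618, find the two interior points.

Golden section search on [-2, 20].
Golden ratio rho = 0.618 (approx).
Interior points:
  x_1 = -2 + (1-0.618)*22 = 6.4040
  x_2 = -2 + 0.618*22 = 11.5960
Compare f(x_1) and f(x_2) to determine which subinterval to keep.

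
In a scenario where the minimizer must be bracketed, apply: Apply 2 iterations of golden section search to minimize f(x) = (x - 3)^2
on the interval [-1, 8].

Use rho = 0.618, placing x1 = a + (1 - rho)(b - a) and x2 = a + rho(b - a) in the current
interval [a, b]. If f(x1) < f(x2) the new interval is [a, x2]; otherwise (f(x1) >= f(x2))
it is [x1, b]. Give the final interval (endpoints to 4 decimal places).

Golden section search for min of f(x) = (x - 3)^2 on [-1, 8].
Each step: x1 = a + (1 - rho)(b - a), x2 = a + rho(b - a); if f(x1) < f(x2) keep [a, x2], otherwise keep [x1, b].
Step 1: [-1.0000, 8.0000], x1=2.4380 (f=0.3158), x2=4.5620 (f=2.4398); f(x1) < f(x2) => keep [-1.0000, 4.5620]
Step 2: [-1.0000, 4.5620], x1=1.1247 (f=3.5168), x2=2.4373 (f=0.3166); f(x1) > f(x2) => keep [1.1247, 4.5620]
Final interval: [1.1247, 4.5620]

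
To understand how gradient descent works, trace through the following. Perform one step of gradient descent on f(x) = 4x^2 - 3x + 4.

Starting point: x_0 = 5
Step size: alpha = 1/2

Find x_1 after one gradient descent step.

f(x) = 4x^2 - 3x + 4
f'(x) = 8x - 3
f'(5) = 8*5 + (-3) = 37
x_1 = x_0 - alpha * f'(x_0) = 5 - 1/2 * 37 = -27/2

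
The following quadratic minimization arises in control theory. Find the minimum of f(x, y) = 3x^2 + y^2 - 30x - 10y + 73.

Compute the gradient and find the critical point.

f(x,y) = 3x^2 + y^2 - 30x - 10y + 73
df/dx = 6x + (-30) = 0  =>  x = 5
df/dy = 2y + (-10) = 0  =>  y = 5
f(5, 5) = 3*(5)^2 + 1*(5)^2 + -30*(5) + -10*(5) + 73 = -27
Hessian is diagonal with entries 6, 2 > 0, so this is a minimum.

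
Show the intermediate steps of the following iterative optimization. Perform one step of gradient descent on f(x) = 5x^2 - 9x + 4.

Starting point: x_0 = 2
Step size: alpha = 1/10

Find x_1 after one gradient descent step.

f(x) = 5x^2 - 9x + 4
f'(x) = 10x - 9
f'(2) = 10*2 + (-9) = 11
x_1 = x_0 - alpha * f'(x_0) = 2 - 1/10 * 11 = 9/10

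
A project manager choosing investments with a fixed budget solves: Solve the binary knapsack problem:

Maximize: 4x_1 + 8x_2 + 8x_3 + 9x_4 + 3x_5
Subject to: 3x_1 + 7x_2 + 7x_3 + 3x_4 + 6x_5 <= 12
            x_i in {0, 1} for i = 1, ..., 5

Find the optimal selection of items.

Items: item 1 (v=4, w=3), item 2 (v=8, w=7), item 3 (v=8, w=7), item 4 (v=9, w=3), item 5 (v=3, w=6)
Capacity: 12
Checking all 32 subsets (w = total weight, v = total value):
  {}: w = 0, v = 0
  {1}: w = 3, v = 4
  {2}: w = 7, v = 8
  {3}: w = 7, v = 8
  {4}: w = 3, v = 9
  {5}: w = 6, v = 3
  {1, 2}: w = 10, v = 12
  {1, 3}: w = 10, v = 12
  {1, 4}: w = 6, v = 13
  {1, 5}: w = 9, v = 7
  {2, 3}: w = 14 > 12, infeasible
  {2, 4}: w = 10, v = 17
  {2, 5}: w = 13 > 12, infeasible
  {3, 4}: w = 10, v = 17
  {3, 5}: w = 13 > 12, infeasible
  {4, 5}: w = 9, v = 12
  {1, 2, 3}: w = 17 > 12, infeasible
  {1, 2, 4}: w = 13 > 12, infeasible
  {1, 2, 5}: w = 16 > 12, infeasible
  {1, 3, 4}: w = 13 > 12, infeasible
  {1, 3, 5}: w = 16 > 12, infeasible
  {1, 4, 5}: w = 12, v = 16
  {2, 3, 4}: w = 17 > 12, infeasible
  {2, 3, 5}: w = 20 > 12, infeasible
  {2, 4, 5}: w = 16 > 12, infeasible
  {3, 4, 5}: w = 16 > 12, infeasible
  {1, 2, 3, 4}: w = 20 > 12, infeasible
  {1, 2, 3, 5}: w = 23 > 12, infeasible
  {1, 2, 4, 5}: w = 19 > 12, infeasible
  {1, 3, 4, 5}: w = 19 > 12, infeasible
  {2, 3, 4, 5}: w = 23 > 12, infeasible
  {1, 2, 3, 4, 5}: w = 26 > 12, infeasible
Best feasible subset: items [2, 4]
(The same value 17 is also attained by {3, 4}.)
Total weight: 10 <= 12, total value: 17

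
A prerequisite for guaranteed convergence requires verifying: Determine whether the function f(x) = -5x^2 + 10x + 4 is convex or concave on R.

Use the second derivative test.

f(x) = -5x^2 + 10x + 4
f'(x) = -10x + 10
f''(x) = -10
Since f''(x) = -10 < 0 for all x, f is concave on R.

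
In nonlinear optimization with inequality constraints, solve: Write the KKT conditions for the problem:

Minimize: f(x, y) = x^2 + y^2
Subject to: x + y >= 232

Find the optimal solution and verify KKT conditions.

KKT conditions for min x^2 + y^2 s.t. x + y >= 232:
Stationarity: 2x = mu, 2y = mu
So x = y = mu/2.
Complementary slackness: mu*(x + y - 232) = 0
Primal feasibility: x + y >= 232; dual feasibility: mu >= 0
If mu = 0 then x = y = 0, but 0 + 0 < 232 is infeasible, so the constraint is active.
Constraint active: x + y = 2*(mu/2) = 232 => mu = 232
x = y = 116, f = 26912
Verify: stationarity 2*116 = 232 = mu; primal 116 + 116 = 232 >= 232; dual mu = 232 >= 0; complementary slackness 232*(232 - 232) = 0. All KKT conditions hold.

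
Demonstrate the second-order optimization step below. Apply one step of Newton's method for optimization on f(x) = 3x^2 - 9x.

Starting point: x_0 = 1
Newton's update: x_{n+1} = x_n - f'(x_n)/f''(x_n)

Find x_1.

f(x) = 3x^2 - 9x
f'(x) = 6x + (-9), f''(x) = 6
Newton step: x_1 = x_0 - f'(x_0)/f''(x_0)
f'(1) = -3
x_1 = 1 - -3/6 = 3/2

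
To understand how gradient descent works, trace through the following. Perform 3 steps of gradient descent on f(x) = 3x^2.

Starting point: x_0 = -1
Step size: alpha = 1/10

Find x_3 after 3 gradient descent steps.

f(x) = 3x^2, f'(x) = 6x + (0)
Step 1: f'(-1) = -6, x_1 = -1 - 1/10 * -6 = -2/5
Step 2: f'(-2/5) = -12/5, x_2 = -2/5 - 1/10 * -12/5 = -4/25
Step 3: f'(-4/25) = -24/25, x_3 = -4/25 - 1/10 * -24/25 = -8/125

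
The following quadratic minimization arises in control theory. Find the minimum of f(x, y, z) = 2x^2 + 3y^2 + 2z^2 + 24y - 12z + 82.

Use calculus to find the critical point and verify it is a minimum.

f(x,y,z) = 2x^2 + 3y^2 + 2z^2 + 24y - 12z + 82
df/dx = 4x + (0) = 0 => x = 0
df/dy = 6y + (24) = 0 => y = -4
df/dz = 4z + (-12) = 0 => z = 3
f(0,-4,3) = 2*(0)^2 + 3*(-4)^2 + 2*(3)^2 + 24*(-4) + -12*(3) + 82 = 16
Hessian is diagonal with entries 4, 6, 4 > 0, confirmed minimum.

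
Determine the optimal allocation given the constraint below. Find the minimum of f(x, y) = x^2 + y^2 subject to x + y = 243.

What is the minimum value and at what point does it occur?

Substitute y = 243 - x into f(x,y) = x^2 + y^2:
g(x) = x^2 + (243 - x)^2 = 2x^2 - 486x + 59049
g'(x) = 4x - 486 = 0  =>  x = 243/2
y = 243 - 243/2 = 243/2
Minimum value = (243/2)^2 + (243/2)^2 = 59049/2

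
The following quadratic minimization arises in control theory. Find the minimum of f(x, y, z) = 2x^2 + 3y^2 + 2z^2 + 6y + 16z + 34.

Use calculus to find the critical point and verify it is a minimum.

f(x,y,z) = 2x^2 + 3y^2 + 2z^2 + 6y + 16z + 34
df/dx = 4x + (0) = 0 => x = 0
df/dy = 6y + (6) = 0 => y = -1
df/dz = 4z + (16) = 0 => z = -4
f(0,-1,-4) = 2*(0)^2 + 3*(-1)^2 + 2*(-4)^2 + 6*(-1) + 16*(-4) + 34 = -1
Hessian is diagonal with entries 4, 6, 4 > 0, confirmed minimum.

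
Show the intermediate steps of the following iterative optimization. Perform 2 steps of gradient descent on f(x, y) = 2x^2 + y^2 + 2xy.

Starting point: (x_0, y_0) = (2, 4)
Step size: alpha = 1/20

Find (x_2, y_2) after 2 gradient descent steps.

f(x,y) = 2x^2 + y^2 + 2xy
grad_x = 4x + 2y, grad_y = 2y + 2x
Step 1: grad = (16, 12), (6/5, 17/5)
Step 2: grad = (58/5, 46/5), (31/50, 147/50)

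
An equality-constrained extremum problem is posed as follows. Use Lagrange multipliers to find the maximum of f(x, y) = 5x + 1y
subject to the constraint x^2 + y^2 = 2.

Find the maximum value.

Set up Lagrange conditions: grad f = lambda * grad g
  5 = 2*lambda*x
  1 = 2*lambda*y
From these: x/y = 5/1, so x = 5t, y = 1t for some t.
Substitute into constraint: (5t)^2 + (1t)^2 = 2
  t^2 * 26 = 2
  t = sqrt(2/26)
Maximum = 5*x + 1*y = (5^2 + 1^2)*t = 26 * sqrt(2/26) = sqrt(52)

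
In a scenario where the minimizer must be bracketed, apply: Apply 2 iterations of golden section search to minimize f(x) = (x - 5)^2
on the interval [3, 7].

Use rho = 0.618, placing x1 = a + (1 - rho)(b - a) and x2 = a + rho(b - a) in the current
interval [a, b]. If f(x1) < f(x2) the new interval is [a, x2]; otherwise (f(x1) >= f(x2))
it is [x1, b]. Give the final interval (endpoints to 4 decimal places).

Golden section search for min of f(x) = (x - 5)^2 on [3, 7].
Each step: x1 = a + (1 - rho)(b - a), x2 = a + rho(b - a); if f(x1) < f(x2) keep [a, x2], otherwise keep [x1, b].
Step 1: [3.0000, 7.0000], x1=4.5280 (f=0.2228), x2=5.4720 (f=0.2228); f(x1) = f(x2) (tie, not '<') => keep [4.5280, 7.0000]
Step 2: [4.5280, 7.0000], x1=5.4723 (f=0.2231), x2=6.0557 (f=1.1145); f(x1) < f(x2) => keep [4.5280, 6.0557]
Final interval: [4.5280, 6.0557]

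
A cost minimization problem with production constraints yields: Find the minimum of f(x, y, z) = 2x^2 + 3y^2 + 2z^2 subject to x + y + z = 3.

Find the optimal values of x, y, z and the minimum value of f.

Using Lagrange multipliers on f = 2x^2 + 3y^2 + 2z^2 with constraint x + y + z = 3:
Conditions: 2*2*x = lambda, 2*3*y = lambda, 2*2*z = lambda
So x = lambda/4, y = lambda/6, z = lambda/4
Substituting into constraint: lambda * (2/3) = 3
lambda = 9/2
x = 9/8, y = 3/4, z = 9/8
Minimum value = 27/4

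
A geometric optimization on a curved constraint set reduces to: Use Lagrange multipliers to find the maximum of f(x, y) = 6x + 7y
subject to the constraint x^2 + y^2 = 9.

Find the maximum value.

Set up Lagrange conditions: grad f = lambda * grad g
  6 = 2*lambda*x
  7 = 2*lambda*y
From these: x/y = 6/7, so x = 6t, y = 7t for some t.
Substitute into constraint: (6t)^2 + (7t)^2 = 9
  t^2 * 85 = 9
  t = sqrt(9/85)
Maximum = 6*x + 7*y = (6^2 + 7^2)*t = 85 * sqrt(9/85) = sqrt(765)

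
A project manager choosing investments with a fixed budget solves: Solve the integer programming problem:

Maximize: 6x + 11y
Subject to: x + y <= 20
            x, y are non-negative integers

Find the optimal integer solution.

Objective: 6x + 11y, constraint: x + y <= 20
Coefficient of y is 11 > coefficient of x is 6, so allocate the entire budget to y.
Optimal: x = 0, y = 20, value = 220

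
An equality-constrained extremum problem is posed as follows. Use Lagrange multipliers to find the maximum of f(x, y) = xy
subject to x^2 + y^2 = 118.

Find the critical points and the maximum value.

Lagrange conditions: y = 2*lambda*x and x = 2*lambda*y
If x = 0 then y = 0, violating the constraint, so x, y != 0.
Dividing: y/x = x/y => x^2 = y^2 => y = x or y = -x
Constraint: 2x^2 = 118 => x^2 = 59 => x = +/-sqrt(59)
Critical points: (sqrt(59), sqrt(59)), (-sqrt(59), -sqrt(59)), (sqrt(59), -sqrt(59)), (-sqrt(59), sqrt(59))
  y = x:  xy = x^2 = 59  at (sqrt(59), sqrt(59)) and (-sqrt(59), -sqrt(59))
  y = -x: xy = -x^2 = -59 at (sqrt(59), -sqrt(59)) and (-sqrt(59), sqrt(59))
Maximum xy = 59 at (sqrt(59), sqrt(59)) and (-sqrt(59), -sqrt(59))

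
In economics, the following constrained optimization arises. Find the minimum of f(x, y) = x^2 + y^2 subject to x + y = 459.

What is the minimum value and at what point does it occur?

Substitute y = 459 - x into f(x,y) = x^2 + y^2:
g(x) = x^2 + (459 - x)^2 = 2x^2 - 918x + 210681
g'(x) = 4x - 918 = 0  =>  x = 459/2
y = 459 - 459/2 = 459/2
Minimum value = (459/2)^2 + (459/2)^2 = 210681/2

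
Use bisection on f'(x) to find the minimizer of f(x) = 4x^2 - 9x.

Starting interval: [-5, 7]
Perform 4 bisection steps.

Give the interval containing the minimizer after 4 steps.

Finding critical point of f(x) = 4x^2 - 9x using bisection on f'(x) = 8x + -9.
f'(x) = 0 when x = 9/8.
Starting interval: [-5, 7]
Step 1: mid = 1, f'(mid) = -1, new interval = [1, 7]
Step 2: mid = 4, f'(mid) = 23, new interval = [1, 4]
Step 3: mid = 5/2, f'(mid) = 11, new interval = [1, 5/2]
Step 4: mid = 7/4, f'(mid) = 5, new interval = [1, 7/4]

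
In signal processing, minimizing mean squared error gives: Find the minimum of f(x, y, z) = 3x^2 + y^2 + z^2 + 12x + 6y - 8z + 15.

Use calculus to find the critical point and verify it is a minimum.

f(x,y,z) = 3x^2 + y^2 + z^2 + 12x + 6y - 8z + 15
df/dx = 6x + (12) = 0 => x = -2
df/dy = 2y + (6) = 0 => y = -3
df/dz = 2z + (-8) = 0 => z = 4
f(-2,-3,4) = 3*(-2)^2 + 1*(-3)^2 + 1*(4)^2 + 12*(-2) + 6*(-3) + -8*(4) + 15 = -22
Hessian is diagonal with entries 6, 2, 2 > 0, confirmed minimum.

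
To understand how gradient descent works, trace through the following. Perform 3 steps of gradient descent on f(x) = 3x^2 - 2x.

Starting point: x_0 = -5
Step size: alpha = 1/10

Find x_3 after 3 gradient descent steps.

f(x) = 3x^2 - 2x, f'(x) = 6x + (-2)
Step 1: f'(-5) = -32, x_1 = -5 - 1/10 * -32 = -9/5
Step 2: f'(-9/5) = -64/5, x_2 = -9/5 - 1/10 * -64/5 = -13/25
Step 3: f'(-13/25) = -128/25, x_3 = -13/25 - 1/10 * -128/25 = -1/125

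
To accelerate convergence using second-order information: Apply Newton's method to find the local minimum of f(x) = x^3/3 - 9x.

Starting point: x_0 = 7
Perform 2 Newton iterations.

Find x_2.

f(x) = x^3/3 - 9x
f'(x) = x^2 - 9, f''(x) = 2x
Newton update: x_{n+1} = x_n - (x_n^2 - 9)/(2*x_n)
Step 1: x_0 = 7, f'=40, f''=14, x_1 = 29/7
Step 2: x_1 = 29/7, f'=400/49, f''=58/7, x_2 = 641/203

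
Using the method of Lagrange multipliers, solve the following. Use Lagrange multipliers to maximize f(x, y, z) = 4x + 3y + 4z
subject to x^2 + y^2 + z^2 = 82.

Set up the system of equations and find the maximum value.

Lagrange conditions: 4 = 2*lambda*x, 3 = 2*lambda*y, 4 = 2*lambda*z
So x:4 = y:3 = z:4, i.e. x = 4t, y = 3t, z = 4t
Constraint: t^2*(4^2 + 3^2 + 4^2) = 82
  t^2 * 41 = 82  =>  t = sqrt(2)
Maximum = 4*4t + 3*3t + 4*4t = 41*sqrt(2) = sqrt(3362)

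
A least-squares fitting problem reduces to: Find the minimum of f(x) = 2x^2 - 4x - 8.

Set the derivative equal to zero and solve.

f(x) = 2x^2 - 4x - 8
f'(x) = 4x + (-4) = 0
x = 4/4 = 1
f(1) = -10
Since f''(x) = 4 > 0, this is a minimum.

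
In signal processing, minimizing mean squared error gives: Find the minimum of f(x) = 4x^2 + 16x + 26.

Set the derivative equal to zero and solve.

f(x) = 4x^2 + 16x + 26
f'(x) = 8x + (16) = 0
x = -16/8 = -2
f(-2) = 10
Since f''(x) = 8 > 0, this is a minimum.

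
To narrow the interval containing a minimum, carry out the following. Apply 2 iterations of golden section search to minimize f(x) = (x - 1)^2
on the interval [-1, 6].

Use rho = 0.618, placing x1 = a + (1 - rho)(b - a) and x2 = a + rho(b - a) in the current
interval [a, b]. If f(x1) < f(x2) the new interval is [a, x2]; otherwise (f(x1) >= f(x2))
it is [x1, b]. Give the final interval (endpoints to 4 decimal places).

Golden section search for min of f(x) = (x - 1)^2 on [-1, 6].
Each step: x1 = a + (1 - rho)(b - a), x2 = a + rho(b - a); if f(x1) < f(x2) keep [a, x2], otherwise keep [x1, b].
Step 1: [-1.0000, 6.0000], x1=1.6740 (f=0.4543), x2=3.3260 (f=5.4103); f(x1) < f(x2) => keep [-1.0000, 3.3260]
Step 2: [-1.0000, 3.3260], x1=0.6525 (f=0.1207), x2=1.6735 (f=0.4536); f(x1) < f(x2) => keep [-1.0000, 1.6735]
Final interval: [-1.0000, 1.6735]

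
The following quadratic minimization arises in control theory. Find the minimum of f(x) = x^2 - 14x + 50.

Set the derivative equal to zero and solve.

f(x) = x^2 - 14x + 50
f'(x) = 2x + (-14) = 0
x = 14/2 = 7
f(7) = 1
Since f''(x) = 2 > 0, this is a minimum.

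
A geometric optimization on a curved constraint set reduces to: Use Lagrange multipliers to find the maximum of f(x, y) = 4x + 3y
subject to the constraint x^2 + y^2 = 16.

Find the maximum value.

Set up Lagrange conditions: grad f = lambda * grad g
  4 = 2*lambda*x
  3 = 2*lambda*y
From these: x/y = 4/3, so x = 4t, y = 3t for some t.
Substitute into constraint: (4t)^2 + (3t)^2 = 16
  t^2 * 25 = 16
  t = sqrt(16/25)
Maximum = 4*x + 3*y = (4^2 + 3^2)*t = 25 * sqrt(16/25) = 20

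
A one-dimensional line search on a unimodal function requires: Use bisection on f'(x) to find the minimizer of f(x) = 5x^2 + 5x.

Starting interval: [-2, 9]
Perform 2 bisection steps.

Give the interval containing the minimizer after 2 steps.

Finding critical point of f(x) = 5x^2 + 5x using bisection on f'(x) = 10x + 5.
f'(x) = 0 when x = -1/2.
Starting interval: [-2, 9]
Step 1: mid = 7/2, f'(mid) = 40, new interval = [-2, 7/2]
Step 2: mid = 3/4, f'(mid) = 25/2, new interval = [-2, 3/4]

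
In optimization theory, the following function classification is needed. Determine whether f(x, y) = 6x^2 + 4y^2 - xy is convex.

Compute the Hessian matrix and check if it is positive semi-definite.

f(x,y) = 6x^2 + 4y^2 - xy
Hessian H = [[12, -1], [-1, 8]]
trace(H) = 20, det(H) = 95
Eigenvalues: (20 +/- sqrt(20)) / 2 = 12.24, 7.764
Since both eigenvalues > 0, f is convex.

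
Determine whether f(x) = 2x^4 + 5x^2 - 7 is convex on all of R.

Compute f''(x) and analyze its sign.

f(x) = 2x^4 + 5x^2 - 7
f'(x) = 8x^3 + 10x
f''(x) = 24x^2 + 10
f''(x) = 24x^2 + 10 >= 10 > 0 for all x
Therefore, f is convex on R.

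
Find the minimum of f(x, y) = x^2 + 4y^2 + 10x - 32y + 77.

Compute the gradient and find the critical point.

f(x,y) = x^2 + 4y^2 + 10x - 32y + 77
df/dx = 2x + (10) = 0  =>  x = -5
df/dy = 8y + (-32) = 0  =>  y = 4
f(-5, 4) = 1*(-5)^2 + 4*(4)^2 + 10*(-5) + -32*(4) + 77 = -12
Hessian is diagonal with entries 2, 8 > 0, so this is a minimum.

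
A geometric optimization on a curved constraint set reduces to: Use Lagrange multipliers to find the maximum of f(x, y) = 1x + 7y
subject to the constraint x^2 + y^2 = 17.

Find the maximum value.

Set up Lagrange conditions: grad f = lambda * grad g
  1 = 2*lambda*x
  7 = 2*lambda*y
From these: x/y = 1/7, so x = 1t, y = 7t for some t.
Substitute into constraint: (1t)^2 + (7t)^2 = 17
  t^2 * 50 = 17
  t = sqrt(17/50)
Maximum = 1*x + 7*y = (1^2 + 7^2)*t = 50 * sqrt(17/50) = sqrt(850)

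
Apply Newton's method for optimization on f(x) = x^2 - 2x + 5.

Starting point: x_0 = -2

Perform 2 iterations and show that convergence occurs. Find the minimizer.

f(x) = x^2 - 2x + 5, f'(x) = 2x + (-2), f''(x) = 2
Step 1: f'(-2) = -6, x_1 = -2 - -6/2 = 1
Step 2: f'(1) = 0, x_2 = 1 (converged)
Newton's method converges in 1 step for quadratics.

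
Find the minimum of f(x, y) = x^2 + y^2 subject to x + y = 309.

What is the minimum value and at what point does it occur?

Substitute y = 309 - x into f(x,y) = x^2 + y^2:
g(x) = x^2 + (309 - x)^2 = 2x^2 - 618x + 95481
g'(x) = 4x - 618 = 0  =>  x = 309/2
y = 309 - 309/2 = 309/2
Minimum value = (309/2)^2 + (309/2)^2 = 95481/2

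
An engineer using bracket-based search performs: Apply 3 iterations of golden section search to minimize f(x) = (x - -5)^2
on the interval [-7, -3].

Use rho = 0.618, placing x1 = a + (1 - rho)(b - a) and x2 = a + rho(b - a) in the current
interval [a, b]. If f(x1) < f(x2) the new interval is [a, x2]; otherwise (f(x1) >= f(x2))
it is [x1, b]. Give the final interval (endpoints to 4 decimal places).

Golden section search for min of f(x) = (x - -5)^2 on [-7, -3].
Each step: x1 = a + (1 - rho)(b - a), x2 = a + rho(b - a); if f(x1) < f(x2) keep [a, x2], otherwise keep [x1, b].
Step 1: [-7.0000, -3.0000], x1=-5.4720 (f=0.2228), x2=-4.5280 (f=0.2228); f(x1) = f(x2) (tie, not '<') => keep [-5.4720, -3.0000]
Step 2: [-5.4720, -3.0000], x1=-4.5277 (f=0.2231), x2=-3.9443 (f=1.1145); f(x1) < f(x2) => keep [-5.4720, -3.9443]
Step 3: [-5.4720, -3.9443], x1=-4.8884 (f=0.0125), x2=-4.5279 (f=0.2229); f(x1) < f(x2) => keep [-5.4720, -4.5279]
Final interval: [-5.4720, -4.5279]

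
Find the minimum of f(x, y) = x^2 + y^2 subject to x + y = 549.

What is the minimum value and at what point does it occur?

Substitute y = 549 - x into f(x,y) = x^2 + y^2:
g(x) = x^2 + (549 - x)^2 = 2x^2 - 1098x + 301401
g'(x) = 4x - 1098 = 0  =>  x = 549/2
y = 549 - 549/2 = 549/2
Minimum value = (549/2)^2 + (549/2)^2 = 301401/2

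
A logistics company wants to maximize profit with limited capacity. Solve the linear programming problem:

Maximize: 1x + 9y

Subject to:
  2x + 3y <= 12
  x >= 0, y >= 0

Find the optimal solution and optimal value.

The feasible region has vertices at [(0, 0), (6, 0), (0, 4)].
Checking objective 1x + 9y at each vertex:
  (0, 0): 1*0 + 9*0 = 0
  (6, 0): 1*6 + 9*0 = 6
  (0, 4): 1*0 + 9*4 = 36
Maximum is 36 at (0, 4).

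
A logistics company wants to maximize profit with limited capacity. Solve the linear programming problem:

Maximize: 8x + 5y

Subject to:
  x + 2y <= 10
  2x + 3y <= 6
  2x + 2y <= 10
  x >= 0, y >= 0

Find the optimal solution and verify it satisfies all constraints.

Feasible vertices: (0, 0), (0, 2), (3, 0)
Objective 8x + 5y at each vertex:
  (0, 0): 0
  (0, 2): 10
  (3, 0): 24
Maximum is 24 at (3, 0).
Verify constraints at (x, y) = (3, 0):
  1*3 + 2*0 = 3 <= 10
  2*3 + 3*0 = 6 <= 6 (active)
  2*3 + 2*0 = 6 <= 10
  x = 3 >= 0, y = 0 >= 0. All constraints satisfied.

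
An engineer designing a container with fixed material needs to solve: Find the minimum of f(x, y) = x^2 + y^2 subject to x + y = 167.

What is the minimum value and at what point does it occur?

Substitute y = 167 - x into f(x,y) = x^2 + y^2:
g(x) = x^2 + (167 - x)^2 = 2x^2 - 334x + 27889
g'(x) = 4x - 334 = 0  =>  x = 167/2
y = 167 - 167/2 = 167/2
Minimum value = (167/2)^2 + (167/2)^2 = 27889/2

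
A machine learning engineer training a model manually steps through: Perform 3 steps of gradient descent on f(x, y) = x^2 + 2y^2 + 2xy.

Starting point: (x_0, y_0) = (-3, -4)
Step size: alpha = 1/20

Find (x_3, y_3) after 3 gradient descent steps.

f(x,y) = x^2 + 2y^2 + 2xy
grad_x = 2x + 2y, grad_y = 4y + 2x
Step 1: grad = (-14, -22), (-23/10, -29/10)
Step 2: grad = (-52/5, -81/5), (-89/50, -209/100)
Step 3: grad = (-387/50, -298/25), (-1393/1000, -747/500)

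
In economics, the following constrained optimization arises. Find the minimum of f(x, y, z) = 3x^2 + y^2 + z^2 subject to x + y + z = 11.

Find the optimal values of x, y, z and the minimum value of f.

Using Lagrange multipliers on f = 3x^2 + y^2 + z^2 with constraint x + y + z = 11:
Conditions: 2*3*x = lambda, 2*1*y = lambda, 2*1*z = lambda
So x = lambda/6, y = lambda/2, z = lambda/2
Substituting into constraint: lambda * (7/6) = 11
lambda = 66/7
x = 11/7, y = 33/7, z = 33/7
Minimum value = 363/7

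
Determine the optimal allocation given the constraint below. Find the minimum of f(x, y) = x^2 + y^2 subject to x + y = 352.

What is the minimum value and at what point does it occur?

Substitute y = 352 - x into f(x,y) = x^2 + y^2:
g(x) = x^2 + (352 - x)^2 = 2x^2 - 704x + 123904
g'(x) = 4x - 704 = 0  =>  x = 176
y = 352 - 176 = 176
Minimum value = 176^2 + 176^2 = 61952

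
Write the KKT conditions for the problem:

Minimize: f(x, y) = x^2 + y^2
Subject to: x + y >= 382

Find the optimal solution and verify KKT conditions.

KKT conditions for min x^2 + y^2 s.t. x + y >= 382:
Stationarity: 2x = mu, 2y = mu
So x = y = mu/2.
Complementary slackness: mu*(x + y - 382) = 0
Primal feasibility: x + y >= 382; dual feasibility: mu >= 0
If mu = 0 then x = y = 0, but 0 + 0 < 382 is infeasible, so the constraint is active.
Constraint active: x + y = 2*(mu/2) = 382 => mu = 382
x = y = 191, f = 72962
Verify: stationarity 2*191 = 382 = mu; primal 191 + 191 = 382 >= 382; dual mu = 382 >= 0; complementary slackness 382*(382 - 382) = 0. All KKT conditions hold.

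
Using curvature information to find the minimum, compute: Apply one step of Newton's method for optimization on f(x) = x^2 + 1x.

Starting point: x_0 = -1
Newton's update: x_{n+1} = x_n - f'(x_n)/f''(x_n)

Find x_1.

f(x) = x^2 + 1x
f'(x) = 2x + (1), f''(x) = 2
Newton step: x_1 = x_0 - f'(x_0)/f''(x_0)
f'(-1) = -1
x_1 = -1 - -1/2 = -1/2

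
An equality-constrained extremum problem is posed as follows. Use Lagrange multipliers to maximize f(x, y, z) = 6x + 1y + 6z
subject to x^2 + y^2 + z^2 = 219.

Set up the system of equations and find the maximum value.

Lagrange conditions: 6 = 2*lambda*x, 1 = 2*lambda*y, 6 = 2*lambda*z
So x:6 = y:1 = z:6, i.e. x = 6t, y = 1t, z = 6t
Constraint: t^2*(6^2 + 1^2 + 6^2) = 219
  t^2 * 73 = 219  =>  t = sqrt(3)
Maximum = 6*6t + 1*1t + 6*6t = 73*sqrt(3) = sqrt(15987)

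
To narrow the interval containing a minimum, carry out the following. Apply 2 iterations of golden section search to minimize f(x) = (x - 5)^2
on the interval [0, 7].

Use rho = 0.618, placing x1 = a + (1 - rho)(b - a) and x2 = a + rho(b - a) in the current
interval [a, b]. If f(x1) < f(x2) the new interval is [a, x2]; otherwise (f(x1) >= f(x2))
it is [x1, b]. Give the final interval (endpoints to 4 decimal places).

Golden section search for min of f(x) = (x - 5)^2 on [0, 7].
Each step: x1 = a + (1 - rho)(b - a), x2 = a + rho(b - a); if f(x1) < f(x2) keep [a, x2], otherwise keep [x1, b].
Step 1: [0.0000, 7.0000], x1=2.6740 (f=5.4103), x2=4.3260 (f=0.4543); f(x1) > f(x2) => keep [2.6740, 7.0000]
Step 2: [2.6740, 7.0000], x1=4.3265 (f=0.4536), x2=5.3475 (f=0.1207); f(x1) > f(x2) => keep [4.3265, 7.0000]
Final interval: [4.3265, 7.0000]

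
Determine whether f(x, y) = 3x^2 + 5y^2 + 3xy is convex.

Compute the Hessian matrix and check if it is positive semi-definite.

f(x,y) = 3x^2 + 5y^2 + 3xy
Hessian H = [[6, 3], [3, 10]]
trace(H) = 16, det(H) = 51
Eigenvalues: (16 +/- sqrt(52)) / 2 = 11.61, 4.394
Since both eigenvalues > 0, f is convex.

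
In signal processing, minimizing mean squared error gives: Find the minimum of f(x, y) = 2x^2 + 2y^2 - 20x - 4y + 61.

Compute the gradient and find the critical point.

f(x,y) = 2x^2 + 2y^2 - 20x - 4y + 61
df/dx = 4x + (-20) = 0  =>  x = 5
df/dy = 4y + (-4) = 0  =>  y = 1
f(5, 1) = 2*(5)^2 + 2*(1)^2 + -20*(5) + -4*(1) + 61 = 9
Hessian is diagonal with entries 4, 4 > 0, so this is a minimum.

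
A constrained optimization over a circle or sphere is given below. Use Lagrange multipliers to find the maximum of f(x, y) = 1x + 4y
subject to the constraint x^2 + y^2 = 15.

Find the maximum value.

Set up Lagrange conditions: grad f = lambda * grad g
  1 = 2*lambda*x
  4 = 2*lambda*y
From these: x/y = 1/4, so x = 1t, y = 4t for some t.
Substitute into constraint: (1t)^2 + (4t)^2 = 15
  t^2 * 17 = 15
  t = sqrt(15/17)
Maximum = 1*x + 4*y = (1^2 + 4^2)*t = 17 * sqrt(15/17) = sqrt(255)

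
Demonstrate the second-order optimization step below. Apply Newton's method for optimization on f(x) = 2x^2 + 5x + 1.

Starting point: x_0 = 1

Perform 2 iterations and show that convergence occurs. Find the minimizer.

f(x) = 2x^2 + 5x + 1, f'(x) = 4x + (5), f''(x) = 4
Step 1: f'(1) = 9, x_1 = 1 - 9/4 = -5/4
Step 2: f'(-5/4) = 0, x_2 = -5/4 (converged)
Newton's method converges in 1 step for quadratics.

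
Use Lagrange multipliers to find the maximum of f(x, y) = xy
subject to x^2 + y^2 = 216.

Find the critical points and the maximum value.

Lagrange conditions: y = 2*lambda*x and x = 2*lambda*y
If x = 0 then y = 0, violating the constraint, so x, y != 0.
Dividing: y/x = x/y => x^2 = y^2 => y = x or y = -x
Constraint: 2x^2 = 216 => x^2 = 108 => x = +/-sqrt(108)
Critical points: (sqrt(108), sqrt(108)), (-sqrt(108), -sqrt(108)), (sqrt(108), -sqrt(108)), (-sqrt(108), sqrt(108))
  y = x:  xy = x^2 = 108  at (sqrt(108), sqrt(108)) and (-sqrt(108), -sqrt(108))
  y = -x: xy = -x^2 = -108 at (sqrt(108), -sqrt(108)) and (-sqrt(108), sqrt(108))
Maximum xy = 108 at (sqrt(108), sqrt(108)) and (-sqrt(108), -sqrt(108))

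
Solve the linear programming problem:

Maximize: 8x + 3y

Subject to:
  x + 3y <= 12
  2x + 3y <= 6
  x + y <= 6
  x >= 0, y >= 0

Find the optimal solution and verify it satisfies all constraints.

Feasible vertices: (0, 0), (0, 2), (3, 0)
Objective 8x + 3y at each vertex:
  (0, 0): 0
  (0, 2): 6
  (3, 0): 24
Maximum is 24 at (3, 0).
Verify constraints at (x, y) = (3, 0):
  1*3 + 3*0 = 3 <= 12
  2*3 + 3*0 = 6 <= 6 (active)
  1*3 + 1*0 = 3 <= 6
  x = 3 >= 0, y = 0 >= 0. All constraints satisfied.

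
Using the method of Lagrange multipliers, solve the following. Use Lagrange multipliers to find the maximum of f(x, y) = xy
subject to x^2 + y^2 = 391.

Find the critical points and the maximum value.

Lagrange conditions: y = 2*lambda*x and x = 2*lambda*y
If x = 0 then y = 0, violating the constraint, so x, y != 0.
Dividing: y/x = x/y => x^2 = y^2 => y = x or y = -x
Constraint: 2x^2 = 391 => x^2 = 391/2 => x = +/-sqrt(391/2)
Critical points: (sqrt(391/2), sqrt(391/2)), (-sqrt(391/2), -sqrt(391/2)), (sqrt(391/2), -sqrt(391/2)), (-sqrt(391/2), sqrt(391/2))
  y = x:  xy = x^2 = 391/2  at (sqrt(391/2), sqrt(391/2)) and (-sqrt(391/2), -sqrt(391/2))
  y = -x: xy = -x^2 = -391/2 at (sqrt(391/2), -sqrt(391/2)) and (-sqrt(391/2), sqrt(391/2))
Maximum xy = 391/2 at (sqrt(391/2), sqrt(391/2)) and (-sqrt(391/2), -sqrt(391/2))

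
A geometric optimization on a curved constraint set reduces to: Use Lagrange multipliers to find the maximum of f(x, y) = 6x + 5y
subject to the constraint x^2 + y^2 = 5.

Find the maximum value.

Set up Lagrange conditions: grad f = lambda * grad g
  6 = 2*lambda*x
  5 = 2*lambda*y
From these: x/y = 6/5, so x = 6t, y = 5t for some t.
Substitute into constraint: (6t)^2 + (5t)^2 = 5
  t^2 * 61 = 5
  t = sqrt(5/61)
Maximum = 6*x + 5*y = (6^2 + 5^2)*t = 61 * sqrt(5/61) = sqrt(305)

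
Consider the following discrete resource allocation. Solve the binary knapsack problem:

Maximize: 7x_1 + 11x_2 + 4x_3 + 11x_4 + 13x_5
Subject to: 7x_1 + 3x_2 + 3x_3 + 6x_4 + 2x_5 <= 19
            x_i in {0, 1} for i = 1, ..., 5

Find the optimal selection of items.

Items: item 1 (v=7, w=7), item 2 (v=11, w=3), item 3 (v=4, w=3), item 4 (v=11, w=6), item 5 (v=13, w=2)
Capacity: 19
Checking all 32 subsets (w = total weight, v = total value):
  {}: w = 0, v = 0
  {1}: w = 7, v = 7
  {2}: w = 3, v = 11
  {3}: w = 3, v = 4
  {4}: w = 6, v = 11
  {5}: w = 2, v = 13
  {1, 2}: w = 10, v = 18
  {1, 3}: w = 10, v = 11
  {1, 4}: w = 13, v = 18
  {1, 5}: w = 9, v = 20
  {2, 3}: w = 6, v = 15
  {2, 4}: w = 9, v = 22
  {2, 5}: w = 5, v = 24
  {3, 4}: w = 9, v = 15
  {3, 5}: w = 5, v = 17
  {4, 5}: w = 8, v = 24
  {1, 2, 3}: w = 13, v = 22
  {1, 2, 4}: w = 16, v = 29
  {1, 2, 5}: w = 12, v = 31
  {1, 3, 4}: w = 16, v = 22
  {1, 3, 5}: w = 12, v = 24
  {1, 4, 5}: w = 15, v = 31
  {2, 3, 4}: w = 12, v = 26
  {2, 3, 5}: w = 8, v = 28
  {2, 4, 5}: w = 11, v = 35
  {3, 4, 5}: w = 11, v = 28
  {1, 2, 3, 4}: w = 19, v = 33
  {1, 2, 3, 5}: w = 15, v = 35
  {1, 2, 4, 5}: w = 18, v = 42
  {1, 3, 4, 5}: w = 18, v = 35
  {2, 3, 4, 5}: w = 14, v = 39
  {1, 2, 3, 4, 5}: w = 21 > 19, infeasible
Best feasible subset: items [1, 2, 4, 5]
Total weight: 18 <= 19, total value: 42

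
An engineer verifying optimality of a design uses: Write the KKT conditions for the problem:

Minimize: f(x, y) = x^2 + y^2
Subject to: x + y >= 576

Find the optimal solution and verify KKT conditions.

KKT conditions for min x^2 + y^2 s.t. x + y >= 576:
Stationarity: 2x = mu, 2y = mu
So x = y = mu/2.
Complementary slackness: mu*(x + y - 576) = 0
Primal feasibility: x + y >= 576; dual feasibility: mu >= 0
If mu = 0 then x = y = 0, but 0 + 0 < 576 is infeasible, so the constraint is active.
Constraint active: x + y = 2*(mu/2) = 576 => mu = 576
x = y = 288, f = 165888
Verify: stationarity 2*288 = 576 = mu; primal 288 + 288 = 576 >= 576; dual mu = 576 >= 0; complementary slackness 576*(576 - 576) = 0. All KKT conditions hold.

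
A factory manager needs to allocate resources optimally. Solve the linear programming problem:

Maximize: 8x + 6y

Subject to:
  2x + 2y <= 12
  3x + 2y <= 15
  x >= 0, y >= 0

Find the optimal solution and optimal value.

Feasible vertices: (0, 0), (0, 6), (3, 3), (5, 0)
Objective 8x + 6y at each:
  (0, 0): 0
  (0, 6): 36
  (3, 3): 42
  (5, 0): 40
Maximum is 42 at (3, 3).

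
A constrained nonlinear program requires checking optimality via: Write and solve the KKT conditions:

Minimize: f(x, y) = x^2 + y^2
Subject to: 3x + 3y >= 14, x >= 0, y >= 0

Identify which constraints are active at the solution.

KKT conditions for min x^2 + y^2 s.t. 3x + 3y >= 14, x >= 0, y >= 0:
Stationarity: 2x = mu*3 + mu_x, 2y = mu*3 + mu_y, with mu, mu_x, mu_y >= 0
Complementary slackness: mu*(3x + 3y - 14) = 0, mu_x*x = 0, mu_y*y = 0
(0, 0) is infeasible (3*0 + 3*0 < 14), so if mu = 0 stationarity would force x = mu_x/2 >= 0, y = mu_y/2 >= 0 with mu_x*x = mu_y*y = 0, i.e. x = y = 0: contradiction. Hence mu > 0 and 3x + 3y = 14 is active.
Try x > 0, y > 0 (so mu_x = mu_y = 0): x = 3*mu/2, y = 3*mu/2
Substitute: 3*(3*mu/2) + 3*(3*mu/2) = 14
  mu*18/2 = 14 => mu = 14/9
x* = 7/3 > 0, y* = 7/3 > 0, consistent with mu_x = mu_y = 0.
f is convex and the constraints are linear, so this KKT point is the global minimum.
f* = 98/9
Active constraints: 3x + 3y >= 14 (holds with equality, mu = 14/9 > 0); x >= 0 and y >= 0 are inactive (mu_x = mu_y = 0).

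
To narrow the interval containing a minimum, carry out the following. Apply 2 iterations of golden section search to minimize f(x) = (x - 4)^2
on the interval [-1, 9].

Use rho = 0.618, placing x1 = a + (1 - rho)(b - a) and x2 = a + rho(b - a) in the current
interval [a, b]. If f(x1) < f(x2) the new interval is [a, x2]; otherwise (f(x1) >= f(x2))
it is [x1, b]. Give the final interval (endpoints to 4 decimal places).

Golden section search for min of f(x) = (x - 4)^2 on [-1, 9].
Each step: x1 = a + (1 - rho)(b - a), x2 = a + rho(b - a); if f(x1) < f(x2) keep [a, x2], otherwise keep [x1, b].
Step 1: [-1.0000, 9.0000], x1=2.8200 (f=1.3924), x2=5.1800 (f=1.3924); f(x1) = f(x2) (tie, not '<') => keep [2.8200, 9.0000]
Step 2: [2.8200, 9.0000], x1=5.1808 (f=1.3942), x2=6.6392 (f=6.9656); f(x1) < f(x2) => keep [2.8200, 6.6392]
Final interval: [2.8200, 6.6392]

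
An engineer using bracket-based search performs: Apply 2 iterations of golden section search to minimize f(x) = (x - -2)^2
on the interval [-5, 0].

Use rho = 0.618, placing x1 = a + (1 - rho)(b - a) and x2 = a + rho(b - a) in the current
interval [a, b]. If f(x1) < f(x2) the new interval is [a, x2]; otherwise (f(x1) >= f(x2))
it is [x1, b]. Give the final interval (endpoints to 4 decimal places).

Golden section search for min of f(x) = (x - -2)^2 on [-5, 0].
Each step: x1 = a + (1 - rho)(b - a), x2 = a + rho(b - a); if f(x1) < f(x2) keep [a, x2], otherwise keep [x1, b].
Step 1: [-5.0000, 0.0000], x1=-3.0900 (f=1.1881), x2=-1.9100 (f=0.0081); f(x1) > f(x2) => keep [-3.0900, 0.0000]
Step 2: [-3.0900, 0.0000], x1=-1.9096 (f=0.0082), x2=-1.1804 (f=0.6718); f(x1) < f(x2) => keep [-3.0900, -1.1804]
Final interval: [-3.0900, -1.1804]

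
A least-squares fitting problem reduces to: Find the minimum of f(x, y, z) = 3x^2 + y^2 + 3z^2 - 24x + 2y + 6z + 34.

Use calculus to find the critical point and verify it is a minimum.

f(x,y,z) = 3x^2 + y^2 + 3z^2 - 24x + 2y + 6z + 34
df/dx = 6x + (-24) = 0 => x = 4
df/dy = 2y + (2) = 0 => y = -1
df/dz = 6z + (6) = 0 => z = -1
f(4,-1,-1) = 3*(4)^2 + 1*(-1)^2 + 3*(-1)^2 + -24*(4) + 2*(-1) + 6*(-1) + 34 = -18
Hessian is diagonal with entries 6, 2, 6 > 0, confirmed minimum.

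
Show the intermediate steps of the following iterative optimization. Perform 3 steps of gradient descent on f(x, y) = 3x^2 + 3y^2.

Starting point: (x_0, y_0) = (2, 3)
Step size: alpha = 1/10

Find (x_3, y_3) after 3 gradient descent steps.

f(x,y) = 3x^2 + 3y^2
grad_x = 6x + 0y, grad_y = 6y + 0x
Step 1: grad = (12, 18), (4/5, 6/5)
Step 2: grad = (24/5, 36/5), (8/25, 12/25)
Step 3: grad = (48/25, 72/25), (16/125, 24/125)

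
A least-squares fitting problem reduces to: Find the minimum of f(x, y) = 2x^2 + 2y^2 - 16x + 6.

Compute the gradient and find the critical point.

f(x,y) = 2x^2 + 2y^2 - 16x + 6
df/dx = 4x + (-16) = 0  =>  x = 4
df/dy = 4y + (0) = 0  =>  y = 0
f(4, 0) = 2*(4)^2 + 2*(0)^2 + -16*(4) + 6 = -26
Hessian is diagonal with entries 4, 4 > 0, so this is a minimum.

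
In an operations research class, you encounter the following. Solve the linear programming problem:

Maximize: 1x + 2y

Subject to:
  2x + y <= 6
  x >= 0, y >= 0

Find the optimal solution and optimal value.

The feasible region has vertices at [(0, 0), (3, 0), (0, 6)].
Checking objective 1x + 2y at each vertex:
  (0, 0): 1*0 + 2*0 = 0
  (3, 0): 1*3 + 2*0 = 3
  (0, 6): 1*0 + 2*6 = 12
Maximum is 12 at (0, 6).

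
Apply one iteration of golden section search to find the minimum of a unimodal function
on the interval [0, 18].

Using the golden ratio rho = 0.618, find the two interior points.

Golden section search on [0, 18].
Golden ratio rho = 0.618 (approx).
Interior points:
  x_1 = 0 + (1-0.618)*18 = 6.8760
  x_2 = 0 + 0.618*18 = 11.1240
Compare f(x_1) and f(x_2) to determine which subinterval to keep.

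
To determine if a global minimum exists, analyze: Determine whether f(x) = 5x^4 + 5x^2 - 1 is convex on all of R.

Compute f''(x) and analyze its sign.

f(x) = 5x^4 + 5x^2 - 1
f'(x) = 20x^3 + 10x
f''(x) = 60x^2 + 10
f''(x) = 60x^2 + 10 >= 10 > 0 for all x
Therefore, f is convex on R.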